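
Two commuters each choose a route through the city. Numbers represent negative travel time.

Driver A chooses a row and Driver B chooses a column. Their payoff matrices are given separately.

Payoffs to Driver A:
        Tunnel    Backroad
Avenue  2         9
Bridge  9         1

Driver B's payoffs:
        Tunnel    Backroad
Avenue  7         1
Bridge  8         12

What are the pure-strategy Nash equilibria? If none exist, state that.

No pure-strategy Nash equilibrium.

Driver A against Tunnel: payoffs 2, 9 → best response Bridge.
Driver A against Backroad: payoffs 9, 1 → best response Avenue.
Driver B against Avenue: payoffs 7, 1 → best response Tunnel.
Driver B against Bridge: payoffs 8, 12 → best response Backroad.
No profile is a mutual best response for all players.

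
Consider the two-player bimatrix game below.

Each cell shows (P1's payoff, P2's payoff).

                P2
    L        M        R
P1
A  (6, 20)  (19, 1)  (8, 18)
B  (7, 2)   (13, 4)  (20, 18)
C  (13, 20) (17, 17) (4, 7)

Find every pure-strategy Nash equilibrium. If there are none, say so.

Mark each player's best response to every combination of opponents' strategies; a profile where every player is best-responding is a pure Nash equilibrium.
P1 against L: payoffs 6, 7, 13 → best response C.
P1 against M: payoffs 19, 13, 17 → best response A.
P1 against R: payoffs 8, 20, 4 → best response B.
P2 against A: payoffs 20, 1, 18 → best response L.
P2 against B: payoffs 2, 4, 18 → best response R.
P2 against C: payoffs 20, 17, 7 → best response L.
Mutual best responses: (B, R); (C, L).

The pure Nash equilibria are (B, R), (C, L).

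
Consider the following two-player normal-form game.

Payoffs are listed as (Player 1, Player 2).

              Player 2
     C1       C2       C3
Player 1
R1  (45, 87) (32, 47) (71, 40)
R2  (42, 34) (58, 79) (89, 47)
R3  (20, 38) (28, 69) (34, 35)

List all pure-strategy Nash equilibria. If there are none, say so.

Player 1 against C1: payoffs 45, 42, 20 → best response R1.
Player 1 against C2: payoffs 32, 58, 28 → best response R2.
Player 1 against C3: payoffs 71, 89, 34 → best response R2.
Player 2 against R1: payoffs 87, 47, 40 → best response C1.
Player 2 against R2: payoffs 34, 79, 47 → best response C2.
Player 2 against R3: payoffs 38, 69, 35 → best response C2.
Mutual best responses: (R1, C1); (R2, C2).

The pure Nash equilibria are (R1, C1); (R2, C2).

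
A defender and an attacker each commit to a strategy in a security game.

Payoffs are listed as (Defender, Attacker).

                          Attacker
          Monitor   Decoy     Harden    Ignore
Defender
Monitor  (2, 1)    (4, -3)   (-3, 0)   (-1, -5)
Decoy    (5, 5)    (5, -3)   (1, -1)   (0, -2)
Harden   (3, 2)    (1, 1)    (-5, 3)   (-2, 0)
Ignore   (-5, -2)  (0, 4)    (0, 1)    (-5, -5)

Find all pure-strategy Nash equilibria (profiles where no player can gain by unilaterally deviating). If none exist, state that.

For each strategy profile, look for a profitable unilateral deviation.
(Monitor, Monitor): Defender can switch to Decoy (2 → 5). Not NE.
(Monitor, Decoy): Defender can switch to Decoy (4 → 5). Not NE.
(Monitor, Harden): Defender can switch to Decoy (-3 → 1). Not NE.
(Monitor, Ignore): Defender can switch to Decoy (-1 → 0). Not NE.
(Decoy, Monitor): Defender gets 5, best alternative 3; Attacker gets 5, best alternative -1. No profitable deviation — NE.
(Decoy, Decoy): Attacker can switch to Monitor (-3 → 5). Not NE.
(Decoy, Harden): Attacker can switch to Monitor (-1 → 5). Not NE.
(Decoy, Ignore): Attacker can switch to Monitor (-2 → 5). Not NE.
(Harden, Monitor): Defender can switch to Decoy (3 → 5). Not NE.
(Harden, Decoy): Defender can switch to Monitor (1 → 4). Not NE.
(Harden, Harden): Defender can switch to Monitor (-5 → -3). Not NE.
(Harden, Ignore): Defender can switch to Monitor (-2 → -1). Not NE.
(Ignore, Monitor): Defender can switch to Monitor (-5 → 2). Not NE.
(The remaining 3 profiles each have a profitable deviation by the same check.)

Pure NE: (Decoy, Monitor)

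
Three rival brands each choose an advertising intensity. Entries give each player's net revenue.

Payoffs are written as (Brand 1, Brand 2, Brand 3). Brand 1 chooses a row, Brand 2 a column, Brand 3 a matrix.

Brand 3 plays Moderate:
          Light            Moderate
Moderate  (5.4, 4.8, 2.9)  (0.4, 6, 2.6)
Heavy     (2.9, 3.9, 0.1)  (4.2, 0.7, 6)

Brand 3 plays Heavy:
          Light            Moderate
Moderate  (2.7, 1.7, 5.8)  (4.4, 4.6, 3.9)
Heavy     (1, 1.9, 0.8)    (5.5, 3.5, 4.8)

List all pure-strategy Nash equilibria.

For each player, find the best response to each opponent profile; mutual best responses are the pure NE.
Brand 1 against (Light, Moderate): payoffs 5.4, 2.9 → best response Moderate.
Brand 1 against (Light, Heavy): payoffs 2.7, 1 → best response Moderate.
Brand 1 against (Moderate, Moderate): payoffs 0.4, 4.2 → best response Heavy.
Brand 1 against (Moderate, Heavy): payoffs 4.4, 5.5 → best response Heavy.
Brand 2 against (Moderate, Moderate): payoffs 4.8, 6 → best response Moderate.
Brand 2 against (Moderate, Heavy): payoffs 1.7, 4.6 → best response Moderate.
Brand 2 against (Heavy, Moderate): payoffs 3.9, 0.7 → best response Light.
Brand 2 against (Heavy, Heavy): payoffs 1.9, 3.5 → best response Moderate.
Brand 3 against (Moderate, Light): payoffs 2.9, 5.8 → best response Heavy.
Brand 3 against (Moderate, Moderate): payoffs 2.6, 3.9 → best response Heavy.
Brand 3 against (Heavy, Light): payoffs 0.1, 0.8 → best response Heavy.
Brand 3 against (Heavy, Moderate): payoffs 6, 4.8 → best response Moderate.
No profile is a mutual best response for all players.

No pure-strategy Nash equilibrium.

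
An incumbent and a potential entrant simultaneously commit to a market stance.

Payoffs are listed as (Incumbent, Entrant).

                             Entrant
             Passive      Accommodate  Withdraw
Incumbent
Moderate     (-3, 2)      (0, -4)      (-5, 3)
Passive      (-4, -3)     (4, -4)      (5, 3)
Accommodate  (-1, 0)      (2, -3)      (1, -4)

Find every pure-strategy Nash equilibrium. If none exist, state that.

The pure Nash equilibria are (Passive, Withdraw); (Accommodate, Passive).

(Moderate, Passive): Incumbent can switch to Accommodate (-3 → -1). Not NE.
(Moderate, Accommodate): Incumbent can switch to Passive (0 → 4). Not NE.
(Moderate, Withdraw): Incumbent can switch to Passive (-5 → 5). Not NE.
(Passive, Passive): Incumbent can switch to Moderate (-4 → -3). Not NE.
(Passive, Accommodate): Entrant can switch to Passive (-4 → -3). Not NE.
(Passive, Withdraw): Incumbent gets 5, best alternative 1; Entrant gets 3, best alternative -3. No profitable deviation — NE.
(Accommodate, Passive): Incumbent gets -1, best alternative -3; Entrant gets 0, best alternative -3. No profitable deviation — NE.
(Accommodate, Accommodate): Incumbent can switch to Passive (2 → 4). Not NE.
(Accommodate, Withdraw): Incumbent can switch to Passive (1 → 5). Not NE.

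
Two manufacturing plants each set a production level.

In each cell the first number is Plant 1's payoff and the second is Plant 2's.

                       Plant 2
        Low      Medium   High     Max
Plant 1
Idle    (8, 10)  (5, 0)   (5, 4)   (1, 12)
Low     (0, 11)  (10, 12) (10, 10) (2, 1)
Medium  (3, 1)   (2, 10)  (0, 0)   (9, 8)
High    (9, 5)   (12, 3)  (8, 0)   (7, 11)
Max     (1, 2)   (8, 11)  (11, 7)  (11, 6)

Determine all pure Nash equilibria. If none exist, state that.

(Idle, Low): Plant 1 can switch to High (8 → 9). Not NE.
(Idle, Medium): Plant 1 can switch to Low (5 → 10). Not NE.
(Idle, High): Plant 1 can switch to Low (5 → 10). Not NE.
(Idle, Max): Plant 1 can switch to Low (1 → 2). Not NE.
(Low, Low): Plant 1 can switch to Idle (0 → 8). Not NE.
(Low, Medium): Plant 1 can switch to High (10 → 12). Not NE.
(Low, High): Plant 1 can switch to Max (10 → 11). Not NE.
(Low, Max): Plant 1 can switch to Medium (2 → 9). Not NE.
(Medium, Low): Plant 1 can switch to Idle (3 → 8). Not NE.
(Medium, Medium): Plant 1 can switch to Idle (2 → 5). Not NE.
(Medium, High): Plant 1 can switch to Idle (0 → 5). Not NE.
(Medium, Max): Plant 1 can switch to Max (9 → 11). Not NE.
(The remaining 8 profiles each have a profitable deviation by the same check.)

There is no pure-strategy Nash equilibrium.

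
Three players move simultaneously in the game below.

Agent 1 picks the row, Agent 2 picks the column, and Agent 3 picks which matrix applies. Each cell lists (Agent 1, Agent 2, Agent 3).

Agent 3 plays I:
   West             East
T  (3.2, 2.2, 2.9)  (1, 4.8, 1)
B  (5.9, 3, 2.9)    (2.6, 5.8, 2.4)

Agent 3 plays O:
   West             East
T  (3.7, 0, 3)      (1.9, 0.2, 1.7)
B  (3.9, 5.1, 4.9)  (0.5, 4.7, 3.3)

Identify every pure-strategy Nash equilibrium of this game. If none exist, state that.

(T, West, I): Agent 1 can switch to B (3.2 → 5.9). Not NE.
(T, West, O): Agent 1 can switch to B (3.7 → 3.9). Not NE.
(T, East, I): Agent 1 can switch to B (1 → 2.6). Not NE.
(T, East, O): Agent 1 gets 1.9, best alternative 0.5; Agent 2 gets 0.2, best alternative 0; Agent 3 gets 1.7, best alternative 1. No profitable deviation — NE.
(B, West, I): Agent 2 can switch to East (3 → 5.8). Not NE.
(B, West, O): Agent 1 gets 3.9, best alternative 3.7; Agent 2 gets 5.1, best alternative 4.7; Agent 3 gets 4.9, best alternative 2.9. No profitable deviation — NE.
(B, East, I): Agent 3 can switch to O (2.4 → 3.3). Not NE.
(B, East, O): Agent 1 can switch to T (0.5 → 1.9). Not NE.

The pure Nash equilibria are (T, East, O); (B, West, O).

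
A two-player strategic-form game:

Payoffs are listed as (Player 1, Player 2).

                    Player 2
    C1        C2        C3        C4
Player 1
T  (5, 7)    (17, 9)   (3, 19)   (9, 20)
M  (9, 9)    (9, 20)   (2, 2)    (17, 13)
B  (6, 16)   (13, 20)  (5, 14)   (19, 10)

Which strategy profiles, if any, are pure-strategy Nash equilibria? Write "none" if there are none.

none

Player 1 against C1: payoffs 5, 9, 6 → best response M.
Player 1 against C2: payoffs 17, 9, 13 → best response T.
Player 1 against C3: payoffs 3, 2, 5 → best response B.
Player 1 against C4: payoffs 9, 17, 19 → best response B.
Player 2 against T: payoffs 7, 9, 19, 20 → best response C4.
Player 2 against M: payoffs 9, 20, 2, 13 → best response C2.
Player 2 against B: payoffs 16, 20, 14, 10 → best response C2.
No profile is a mutual best response for all players.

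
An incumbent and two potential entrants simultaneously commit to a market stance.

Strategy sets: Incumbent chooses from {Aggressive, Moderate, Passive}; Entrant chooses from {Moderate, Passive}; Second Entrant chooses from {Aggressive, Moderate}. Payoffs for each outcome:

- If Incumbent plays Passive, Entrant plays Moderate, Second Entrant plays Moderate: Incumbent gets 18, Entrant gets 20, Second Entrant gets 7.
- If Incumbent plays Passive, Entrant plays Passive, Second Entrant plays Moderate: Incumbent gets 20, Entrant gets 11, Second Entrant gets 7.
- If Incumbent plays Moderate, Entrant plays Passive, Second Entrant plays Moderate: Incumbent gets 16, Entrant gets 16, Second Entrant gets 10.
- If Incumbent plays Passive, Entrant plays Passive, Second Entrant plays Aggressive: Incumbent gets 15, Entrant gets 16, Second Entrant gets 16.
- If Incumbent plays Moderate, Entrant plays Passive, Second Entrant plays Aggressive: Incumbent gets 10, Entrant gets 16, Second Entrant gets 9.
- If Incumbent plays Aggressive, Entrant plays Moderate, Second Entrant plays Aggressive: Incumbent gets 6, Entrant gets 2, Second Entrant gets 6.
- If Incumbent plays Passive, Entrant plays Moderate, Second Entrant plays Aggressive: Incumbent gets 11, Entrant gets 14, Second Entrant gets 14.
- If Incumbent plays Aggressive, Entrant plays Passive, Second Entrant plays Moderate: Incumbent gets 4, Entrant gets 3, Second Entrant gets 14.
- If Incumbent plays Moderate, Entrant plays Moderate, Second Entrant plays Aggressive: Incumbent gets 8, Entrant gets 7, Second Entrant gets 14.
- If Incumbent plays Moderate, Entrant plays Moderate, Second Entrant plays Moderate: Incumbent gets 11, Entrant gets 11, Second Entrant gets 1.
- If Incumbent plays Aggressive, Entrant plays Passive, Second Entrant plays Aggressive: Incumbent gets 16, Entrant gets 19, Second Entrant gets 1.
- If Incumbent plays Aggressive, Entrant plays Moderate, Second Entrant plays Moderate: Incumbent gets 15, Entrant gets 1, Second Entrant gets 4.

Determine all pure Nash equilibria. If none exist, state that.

Incumbent against (Moderate, Aggressive): payoffs 6, 8, 11 → best response Passive.
Incumbent against (Moderate, Moderate): payoffs 15, 11, 18 → best response Passive.
Incumbent against (Passive, Aggressive): payoffs 16, 10, 15 → best response Aggressive.
Incumbent against (Passive, Moderate): payoffs 4, 16, 20 → best response Passive.
Entrant against (Aggressive, Aggressive): payoffs 2, 19 → best response Passive.
Entrant against (Aggressive, Moderate): payoffs 1, 3 → best response Passive.
Entrant against (Moderate, Aggressive): payoffs 7, 16 → best response Passive.
Entrant against (Moderate, Moderate): payoffs 11, 16 → best response Passive.
Entrant against (Passive, Aggressive): payoffs 14, 16 → best response Passive.
Entrant against (Passive, Moderate): payoffs 20, 11 → best response Moderate.
Second Entrant against (Aggressive, Moderate): payoffs 6, 4 → best response Aggressive.
Second Entrant against (Aggressive, Passive): payoffs 1, 14 → best response Moderate.
Second Entrant against (Moderate, Moderate): payoffs 14, 1 → best response Aggressive.
Second Entrant against (Moderate, Passive): payoffs 9, 10 → best response Moderate.
Second Entrant against (Passive, Moderate): payoffs 14, 7 → best response Aggressive.
Second Entrant against (Passive, Passive): payoffs 16, 7 → best response Aggressive.
No profile is a mutual best response for all players.

none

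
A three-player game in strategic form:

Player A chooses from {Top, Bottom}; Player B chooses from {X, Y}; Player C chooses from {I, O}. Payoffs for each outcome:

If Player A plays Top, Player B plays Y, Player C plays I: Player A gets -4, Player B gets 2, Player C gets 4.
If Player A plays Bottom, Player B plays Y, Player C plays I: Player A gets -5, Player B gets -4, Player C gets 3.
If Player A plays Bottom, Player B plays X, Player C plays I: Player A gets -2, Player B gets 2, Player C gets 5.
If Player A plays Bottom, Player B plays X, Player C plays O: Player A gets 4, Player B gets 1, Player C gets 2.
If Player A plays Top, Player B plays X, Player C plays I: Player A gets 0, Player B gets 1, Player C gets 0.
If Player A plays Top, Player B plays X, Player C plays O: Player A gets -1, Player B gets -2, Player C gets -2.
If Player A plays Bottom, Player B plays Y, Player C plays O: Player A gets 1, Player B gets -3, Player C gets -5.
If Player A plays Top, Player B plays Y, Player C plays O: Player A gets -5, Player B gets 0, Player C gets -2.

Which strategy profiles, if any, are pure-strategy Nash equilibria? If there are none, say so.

Pure NE: (Top, Y, I)

(Top, X, I): Player B can switch to Y (1 → 2). Not NE.
(Top, X, O): Player A can switch to Bottom (-1 → 4). Not NE.
(Top, Y, I): Player A gets -4, best alternative -5; Player B gets 2, best alternative 1; Player C gets 4, best alternative -2. No profitable deviation — NE.
(Top, Y, O): Player A can switch to Bottom (-5 → 1). Not NE.
(Bottom, X, I): Player A can switch to Top (-2 → 0). Not NE.
(Bottom, X, O): Player C can switch to I (2 → 5). Not NE.
(Bottom, Y, I): Player A can switch to Top (-5 → -4). Not NE.
(Bottom, Y, O): Player B can switch to X (-3 → 1). Not NE.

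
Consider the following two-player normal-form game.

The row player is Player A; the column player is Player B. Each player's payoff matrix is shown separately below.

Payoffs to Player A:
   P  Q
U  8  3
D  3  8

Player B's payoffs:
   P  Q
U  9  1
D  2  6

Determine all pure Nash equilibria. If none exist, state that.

(U, P): Player A gets 8, best alternative 3; Player B gets 9, best alternative 1. No profitable deviation — NE.
(U, Q): Player A can switch to D (3 → 8). Not NE.
(D, P): Player A can switch to U (3 → 8). Not NE.
(D, Q): Player A gets 8, best alternative 3; Player B gets 6, best alternative 2. No profitable deviation — NE.

The pure Nash equilibria are (U, P); (D, Q).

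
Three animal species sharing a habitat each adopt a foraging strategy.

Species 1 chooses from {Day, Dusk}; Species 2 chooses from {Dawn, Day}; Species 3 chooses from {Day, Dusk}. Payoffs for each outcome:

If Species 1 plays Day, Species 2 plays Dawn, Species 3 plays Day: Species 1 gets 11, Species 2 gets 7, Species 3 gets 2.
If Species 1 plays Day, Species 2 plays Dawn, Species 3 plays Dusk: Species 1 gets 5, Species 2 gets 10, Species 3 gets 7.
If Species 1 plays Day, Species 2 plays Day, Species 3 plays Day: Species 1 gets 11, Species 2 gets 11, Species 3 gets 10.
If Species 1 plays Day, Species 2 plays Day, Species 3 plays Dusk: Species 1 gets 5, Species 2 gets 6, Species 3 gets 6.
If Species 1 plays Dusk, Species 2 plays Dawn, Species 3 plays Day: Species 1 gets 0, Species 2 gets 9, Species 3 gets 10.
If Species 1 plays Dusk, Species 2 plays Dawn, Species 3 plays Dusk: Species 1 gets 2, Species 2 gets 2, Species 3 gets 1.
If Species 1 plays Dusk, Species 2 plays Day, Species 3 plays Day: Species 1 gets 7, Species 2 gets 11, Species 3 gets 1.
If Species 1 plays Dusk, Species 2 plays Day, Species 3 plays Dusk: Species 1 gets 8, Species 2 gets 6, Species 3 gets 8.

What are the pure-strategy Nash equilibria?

Pure-strategy Nash equilibria: (Day, Dawn, Dusk); (Day, Day, Day); (Dusk, Day, Dusk)

Mark each player's best response to every combination of opponents' strategies; a profile where every player is best-responding is a pure Nash equilibrium.
Species 1 against (Dawn, Day): payoffs 11, 0 → best response Day.
Species 1 against (Dawn, Dusk): payoffs 5, 2 → best response Day.
Species 1 against (Day, Day): payoffs 11, 7 → best response Day.
Species 1 against (Day, Dusk): payoffs 5, 8 → best response Dusk.
Species 2 against (Day, Day): payoffs 7, 11 → best response Day.
Species 2 against (Day, Dusk): payoffs 10, 6 → best response Dawn.
Species 2 against (Dusk, Day): payoffs 9, 11 → best response Day.
Species 2 against (Dusk, Dusk): payoffs 2, 6 → best response Day.
Species 3 against (Day, Dawn): payoffs 2, 7 → best response Dusk.
Species 3 against (Day, Day): payoffs 10, 6 → best response Day.
Species 3 against (Dusk, Dawn): payoffs 10, 1 → best response Day.
Species 3 against (Dusk, Day): payoffs 1, 8 → best response Dusk.
Mutual best responses: (Day, Dawn, Dusk); (Day, Day, Day); (Dusk, Day, Dusk).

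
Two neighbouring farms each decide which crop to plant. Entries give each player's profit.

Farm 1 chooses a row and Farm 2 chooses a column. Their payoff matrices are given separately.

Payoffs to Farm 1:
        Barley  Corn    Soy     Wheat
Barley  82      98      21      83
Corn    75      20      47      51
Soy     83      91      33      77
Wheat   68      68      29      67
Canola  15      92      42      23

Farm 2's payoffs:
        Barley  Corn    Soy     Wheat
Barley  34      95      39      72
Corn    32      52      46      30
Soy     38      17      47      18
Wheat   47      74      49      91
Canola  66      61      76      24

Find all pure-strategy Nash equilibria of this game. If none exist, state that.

For each strategy profile, look for a profitable unilateral deviation.
(Barley, Barley): Farm 1 can switch to Soy (82 → 83). Not NE.
(Barley, Corn): Farm 1 gets 98, best alternative 92; Farm 2 gets 95, best alternative 72. No profitable deviation — NE.
(Barley, Soy): Farm 1 can switch to Corn (21 → 47). Not NE.
(Barley, Wheat): Farm 2 can switch to Corn (72 → 95). Not NE.
(Corn, Barley): Farm 1 can switch to Barley (75 → 82). Not NE.
(Corn, Corn): Farm 1 can switch to Barley (20 → 98). Not NE.
(Corn, Soy): Farm 2 can switch to Corn (46 → 52). Not NE.
(Corn, Wheat): Farm 1 can switch to Barley (51 → 83). Not NE.
(Soy, Barley): Farm 2 can switch to Soy (38 → 47). Not NE.
(The remaining 11 profiles each have a profitable deviation by the same check.)

The unique pure-strategy Nash equilibrium is (Barley, Corn).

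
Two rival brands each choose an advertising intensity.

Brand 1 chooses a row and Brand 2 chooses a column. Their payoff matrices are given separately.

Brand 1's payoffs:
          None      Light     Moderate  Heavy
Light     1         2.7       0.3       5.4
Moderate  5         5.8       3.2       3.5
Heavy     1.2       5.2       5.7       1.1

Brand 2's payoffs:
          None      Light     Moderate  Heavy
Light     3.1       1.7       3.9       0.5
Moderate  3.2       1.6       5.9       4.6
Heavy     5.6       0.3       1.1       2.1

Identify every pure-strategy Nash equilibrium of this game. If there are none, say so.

(Light, None): Brand 1 can switch to Moderate (1 → 5). Not NE.
(Light, Light): Brand 1 can switch to Moderate (2.7 → 5.8). Not NE.
(Light, Moderate): Brand 1 can switch to Moderate (0.3 → 3.2). Not NE.
(Light, Heavy): Brand 2 can switch to None (0.5 → 3.1). Not NE.
(Moderate, None): Brand 2 can switch to Moderate (3.2 → 5.9). Not NE.
(Moderate, Light): Brand 2 can switch to None (1.6 → 3.2). Not NE.
(Moderate, Moderate): Brand 1 can switch to Heavy (3.2 → 5.7). Not NE.
(Moderate, Heavy): Brand 1 can switch to Light (3.5 → 5.4). Not NE.
(Heavy, None): Brand 1 can switch to Moderate (1.2 → 5). Not NE.
(Heavy, Light): Brand 1 can switch to Moderate (5.2 → 5.8). Not NE.
(The remaining 2 profiles each have a profitable deviation by the same check.)

No pure-strategy Nash equilibrium.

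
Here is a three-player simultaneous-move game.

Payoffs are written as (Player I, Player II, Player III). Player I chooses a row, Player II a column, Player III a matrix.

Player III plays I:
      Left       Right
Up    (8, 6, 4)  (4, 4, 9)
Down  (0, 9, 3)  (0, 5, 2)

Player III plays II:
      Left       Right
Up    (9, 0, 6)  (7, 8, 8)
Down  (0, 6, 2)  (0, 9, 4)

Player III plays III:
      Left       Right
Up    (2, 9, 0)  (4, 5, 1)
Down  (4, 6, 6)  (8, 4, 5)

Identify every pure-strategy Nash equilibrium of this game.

Player I against (Left, I): payoffs 8, 0 → best response Up.
Player I against (Left, II): payoffs 9, 0 → best response Up.
Player I against (Left, III): payoffs 2, 4 → best response Down.
Player I against (Right, I): payoffs 4, 0 → best response Up.
Player I against (Right, II): payoffs 7, 0 → best response Up.
Player I against (Right, III): payoffs 4, 8 → best response Down.
Player II against (Up, I): payoffs 6, 4 → best response Left.
Player II against (Up, II): payoffs 0, 8 → best response Right.
Player II against (Up, III): payoffs 9, 5 → best response Left.
Player II against (Down, I): payoffs 9, 5 → best response Left.
Player II against (Down, II): payoffs 6, 9 → best response Right.
Player II against (Down, III): payoffs 6, 4 → best response Left.
Player III against (Up, Left): payoffs 4, 6, 0 → best response II.
Player III against (Up, Right): payoffs 9, 8, 1 → best response I.
Player III against (Down, Left): payoffs 3, 2, 6 → best response III.
Player III against (Down, Right): payoffs 2, 4, 5 → best response III.
Mutual best responses: (Down, Left, III).

The unique pure-strategy Nash equilibrium is (Down, Left, III).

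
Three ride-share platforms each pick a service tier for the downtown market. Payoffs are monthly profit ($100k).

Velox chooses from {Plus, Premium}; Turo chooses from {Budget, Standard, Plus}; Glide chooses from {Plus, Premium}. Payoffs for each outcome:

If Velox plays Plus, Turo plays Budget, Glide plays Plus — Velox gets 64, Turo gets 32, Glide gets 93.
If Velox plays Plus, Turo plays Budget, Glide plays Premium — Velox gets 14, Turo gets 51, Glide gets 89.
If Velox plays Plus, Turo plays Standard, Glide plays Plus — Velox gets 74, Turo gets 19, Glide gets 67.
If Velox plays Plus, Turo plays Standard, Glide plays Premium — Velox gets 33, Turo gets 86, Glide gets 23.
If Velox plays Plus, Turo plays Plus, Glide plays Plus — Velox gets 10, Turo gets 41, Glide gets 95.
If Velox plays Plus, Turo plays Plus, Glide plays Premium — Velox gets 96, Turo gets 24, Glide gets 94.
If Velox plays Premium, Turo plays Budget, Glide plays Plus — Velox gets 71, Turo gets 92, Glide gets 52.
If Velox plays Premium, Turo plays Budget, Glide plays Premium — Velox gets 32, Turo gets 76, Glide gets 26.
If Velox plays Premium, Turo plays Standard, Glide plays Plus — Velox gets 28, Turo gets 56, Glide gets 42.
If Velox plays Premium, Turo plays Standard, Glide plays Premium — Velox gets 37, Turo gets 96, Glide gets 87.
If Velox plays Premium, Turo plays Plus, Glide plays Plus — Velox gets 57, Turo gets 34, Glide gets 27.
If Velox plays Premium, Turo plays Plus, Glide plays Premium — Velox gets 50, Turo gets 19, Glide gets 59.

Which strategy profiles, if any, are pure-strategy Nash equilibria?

(Premium, Budget, Plus) and (Premium, Standard, Premium)

(Plus, Budget, Plus): Velox can switch to Premium (64 → 71). Not NE.
(Plus, Budget, Premium): Velox can switch to Premium (14 → 32). Not NE.
(Plus, Standard, Plus): Turo can switch to Budget (19 → 32). Not NE.
(Plus, Standard, Premium): Velox can switch to Premium (33 → 37). Not NE.
(Plus, Plus, Plus): Velox can switch to Premium (10 → 57). Not NE.
(Plus, Plus, Premium): Turo can switch to Budget (24 → 51). Not NE.
(Premium, Budget, Plus): Velox gets 71, best alternative 64; Turo gets 92, best alternative 56; Glide gets 52, best alternative 26. No profitable deviation — NE.
(Premium, Budget, Premium): Turo can switch to Standard (76 → 96). Not NE.
(Premium, Standard, Plus): Velox can switch to Plus (28 → 74). Not NE.
(Premium, Standard, Premium): Velox gets 37, best alternative 33; Turo gets 96, best alternative 76; Glide gets 87, best alternative 42. No profitable deviation — NE.
(Premium, Plus, Plus): Turo can switch to Budget (34 → 92). Not NE.
(Premium, Plus, Premium): Velox can switch to Plus (50 → 96). Not NE.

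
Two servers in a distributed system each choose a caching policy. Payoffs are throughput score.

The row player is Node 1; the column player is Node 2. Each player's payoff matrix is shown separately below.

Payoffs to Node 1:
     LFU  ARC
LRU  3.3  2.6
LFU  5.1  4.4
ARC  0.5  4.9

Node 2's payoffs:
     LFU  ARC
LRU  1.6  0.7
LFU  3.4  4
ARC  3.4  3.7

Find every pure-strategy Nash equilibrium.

For each strategy profile, look for a profitable unilateral deviation.
(LRU, LFU): Node 1 can switch to LFU (3.3 → 5.1). Not NE.
(LRU, ARC): Node 1 can switch to LFU (2.6 → 4.4). Not NE.
(LFU, LFU): Node 2 can switch to ARC (3.4 → 4). Not NE.
(LFU, ARC): Node 1 can switch to ARC (4.4 → 4.9). Not NE.
(ARC, LFU): Node 1 can switch to LRU (0.5 → 3.3). Not NE.
(ARC, ARC): Node 1 gets 4.9, best alternative 4.4; Node 2 gets 3.7, best alternative 3.4. No profitable deviation — NE.

Pure NE: (ARC, ARC)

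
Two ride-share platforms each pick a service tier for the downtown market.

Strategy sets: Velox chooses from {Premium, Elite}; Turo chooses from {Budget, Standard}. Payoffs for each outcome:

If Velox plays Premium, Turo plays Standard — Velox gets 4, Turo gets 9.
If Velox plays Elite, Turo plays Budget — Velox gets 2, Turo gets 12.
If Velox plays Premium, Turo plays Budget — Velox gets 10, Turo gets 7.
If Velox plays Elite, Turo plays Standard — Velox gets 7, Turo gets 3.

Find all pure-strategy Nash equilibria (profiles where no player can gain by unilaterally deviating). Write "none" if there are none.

Mark each player's best response to every combination of opponents' strategies; a profile where every player is best-responding is a pure Nash equilibrium.
Velox against Budget: payoffs 10, 2 → best response Premium.
Velox against Standard: payoffs 4, 7 → best response Elite.
Turo against Premium: payoffs 7, 9 → best response Standard.
Turo against Elite: payoffs 12, 3 → best response Budget.
No profile is a mutual best response for all players.

This game has no pure Nash equilibrium.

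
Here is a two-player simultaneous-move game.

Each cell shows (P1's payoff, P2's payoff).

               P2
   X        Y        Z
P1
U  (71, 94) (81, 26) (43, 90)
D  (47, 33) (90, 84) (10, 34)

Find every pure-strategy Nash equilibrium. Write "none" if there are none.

P1 against X: payoffs 71, 47 → best response U.
P1 against Y: payoffs 81, 90 → best response D.
P1 against Z: payoffs 43, 10 → best response U.
P2 against U: payoffs 94, 26, 90 → best response X.
P2 against D: payoffs 33, 84, 34 → best response Y.
Mutual best responses: (U, X); (D, Y).

Pure-strategy Nash equilibria: (U, X), (D, Y)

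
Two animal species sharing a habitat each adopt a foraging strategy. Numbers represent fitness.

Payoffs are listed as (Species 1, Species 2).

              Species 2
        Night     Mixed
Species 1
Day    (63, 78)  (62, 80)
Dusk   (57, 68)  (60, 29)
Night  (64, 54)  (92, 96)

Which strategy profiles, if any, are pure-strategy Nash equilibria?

The unique pure-strategy Nash equilibrium is (Night, Mixed).

Check each profile: it is a Nash equilibrium iff no player can strictly gain by switching unilaterally.
(Day, Night): Species 1 can switch to Night (63 → 64). Not NE.
(Day, Mixed): Species 1 can switch to Night (62 → 92). Not NE.
(Dusk, Night): Species 1 can switch to Day (57 → 63). Not NE.
(Dusk, Mixed): Species 1 can switch to Day (60 → 62). Not NE.
(Night, Night): Species 2 can switch to Mixed (54 → 96). Not NE.
(Night, Mixed): Species 1 gets 92, best alternative 62; Species 2 gets 96, best alternative 54. No profitable deviation — NE.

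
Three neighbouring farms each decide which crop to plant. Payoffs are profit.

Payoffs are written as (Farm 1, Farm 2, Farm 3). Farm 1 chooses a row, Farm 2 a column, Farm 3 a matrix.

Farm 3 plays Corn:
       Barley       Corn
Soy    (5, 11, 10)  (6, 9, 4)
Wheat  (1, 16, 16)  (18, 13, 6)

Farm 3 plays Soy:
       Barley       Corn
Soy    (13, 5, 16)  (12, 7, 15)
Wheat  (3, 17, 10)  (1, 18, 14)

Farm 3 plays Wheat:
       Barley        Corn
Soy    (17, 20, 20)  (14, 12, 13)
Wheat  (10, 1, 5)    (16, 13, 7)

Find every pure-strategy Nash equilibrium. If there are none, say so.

(Soy, Barley, Corn): Farm 3 can switch to Soy (10 → 16). Not NE.
(Soy, Barley, Soy): Farm 2 can switch to Corn (5 → 7). Not NE.
(Soy, Barley, Wheat): Farm 1 gets 17, best alternative 10; Farm 2 gets 20, best alternative 12; Farm 3 gets 20, best alternative 16. No profitable deviation — NE.
(Soy, Corn, Corn): Farm 1 can switch to Wheat (6 → 18). Not NE.
(Soy, Corn, Soy): Farm 1 gets 12, best alternative 1; Farm 2 gets 7, best alternative 5; Farm 3 gets 15, best alternative 13. No profitable deviation — NE.
(Soy, Corn, Wheat): Farm 1 can switch to Wheat (14 → 16). Not NE.
(Wheat, Barley, Corn): Farm 1 can switch to Soy (1 → 5). Not NE.
(Wheat, Barley, Soy): Farm 1 can switch to Soy (3 → 13). Not NE.
(Wheat, Barley, Wheat): Farm 1 can switch to Soy (10 → 17). Not NE.
(Wheat, Corn, Corn): Farm 2 can switch to Barley (13 → 16). Not NE.
(Wheat, Corn, Soy): Farm 1 can switch to Soy (1 → 12). Not NE.
(Wheat, Corn, Wheat): Farm 3 can switch to Soy (7 → 14). Not NE.

The pure Nash equilibria are (Soy, Barley, Wheat) and (Soy, Corn, Soy).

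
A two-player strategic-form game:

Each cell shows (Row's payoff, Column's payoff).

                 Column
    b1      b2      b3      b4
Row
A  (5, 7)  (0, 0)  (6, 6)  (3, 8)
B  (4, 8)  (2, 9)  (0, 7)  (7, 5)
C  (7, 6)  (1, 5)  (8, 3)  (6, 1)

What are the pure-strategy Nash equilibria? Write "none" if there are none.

Row against b1: payoffs 5, 4, 7 → best response C.
Row against b2: payoffs 0, 2, 1 → best response B.
Row against b3: payoffs 6, 0, 8 → best response C.
Row against b4: payoffs 3, 7, 6 → best response B.
Column against A: payoffs 7, 0, 6, 8 → best response b4.
Column against B: payoffs 8, 9, 7, 5 → best response b2.
Column against C: payoffs 6, 5, 3, 1 → best response b1.
Mutual best responses: (B, b2); (C, b1).

The pure Nash equilibria are (B, b2) and (C, b1).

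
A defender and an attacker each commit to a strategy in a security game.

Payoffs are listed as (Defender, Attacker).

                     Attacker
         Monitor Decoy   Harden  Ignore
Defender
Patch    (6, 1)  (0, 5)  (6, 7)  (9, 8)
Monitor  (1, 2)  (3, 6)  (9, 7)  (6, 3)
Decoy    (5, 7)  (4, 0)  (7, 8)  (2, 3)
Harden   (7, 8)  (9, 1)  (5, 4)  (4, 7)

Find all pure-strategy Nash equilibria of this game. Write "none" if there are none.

Pure-strategy Nash equilibria: (Patch, Ignore) and (Monitor, Harden) and (Harden, Monitor)

Defender against Monitor: payoffs 6, 1, 5, 7 → best response Harden.
Defender against Decoy: payoffs 0, 3, 4, 9 → best response Harden.
Defender against Harden: payoffs 6, 9, 7, 5 → best response Monitor.
Defender against Ignore: payoffs 9, 6, 2, 4 → best response Patch.
Attacker against Patch: payoffs 1, 5, 7, 8 → best response Ignore.
Attacker against Monitor: payoffs 2, 6, 7, 3 → best response Harden.
Attacker against Decoy: payoffs 7, 0, 8, 3 → best response Harden.
Attacker against Harden: payoffs 8, 1, 4, 7 → best response Monitor.
Mutual best responses: (Patch, Ignore); (Monitor, Harden); (Harden, Monitor).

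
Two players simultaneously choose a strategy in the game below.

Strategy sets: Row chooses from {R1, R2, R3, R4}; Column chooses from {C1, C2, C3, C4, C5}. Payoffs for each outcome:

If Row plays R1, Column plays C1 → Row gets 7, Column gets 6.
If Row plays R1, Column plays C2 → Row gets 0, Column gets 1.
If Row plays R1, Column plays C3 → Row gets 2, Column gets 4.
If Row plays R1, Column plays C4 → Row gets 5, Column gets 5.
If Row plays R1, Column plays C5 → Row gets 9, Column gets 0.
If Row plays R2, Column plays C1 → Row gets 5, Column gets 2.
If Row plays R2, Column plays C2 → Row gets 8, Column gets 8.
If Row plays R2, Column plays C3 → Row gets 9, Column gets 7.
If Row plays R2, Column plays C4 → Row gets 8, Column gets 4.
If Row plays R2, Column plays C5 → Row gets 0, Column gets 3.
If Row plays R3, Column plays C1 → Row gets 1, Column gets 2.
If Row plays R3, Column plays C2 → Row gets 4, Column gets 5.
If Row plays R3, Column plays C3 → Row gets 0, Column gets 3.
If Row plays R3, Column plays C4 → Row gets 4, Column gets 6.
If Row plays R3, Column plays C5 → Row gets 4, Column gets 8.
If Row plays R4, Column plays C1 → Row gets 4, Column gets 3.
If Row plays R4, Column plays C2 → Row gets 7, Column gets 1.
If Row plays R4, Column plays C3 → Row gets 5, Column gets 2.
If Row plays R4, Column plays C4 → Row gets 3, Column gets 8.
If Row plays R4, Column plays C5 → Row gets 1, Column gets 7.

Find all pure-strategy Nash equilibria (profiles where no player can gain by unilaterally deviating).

(R1, C1): Row gets 7, best alternative 5; Column gets 6, best alternative 5. No profitable deviation — NE.
(R1, C2): Row can switch to R2 (0 → 8). Not NE.
(R1, C3): Row can switch to R2 (2 → 9). Not NE.
(R1, C4): Row can switch to R2 (5 → 8). Not NE.
(R1, C5): Column can switch to C1 (0 → 6). Not NE.
(R2, C1): Row can switch to R1 (5 → 7). Not NE.
(R2, C2): Row gets 8, best alternative 7; Column gets 8, best alternative 7. No profitable deviation — NE.
(R2, C3): Column can switch to C2 (7 → 8). Not NE.
(R2, C4): Column can switch to C2 (4 → 8). Not NE.
(R2, C5): Row can switch to R1 (0 → 9). Not NE.
(R3, C1): Row can switch to R1 (1 → 7). Not NE.
(R3, C2): Row can switch to R2 (4 → 8). Not NE.
(The remaining 8 profiles each have a profitable deviation by the same check.)

The pure Nash equilibria are (R1, C1); (R2, C2).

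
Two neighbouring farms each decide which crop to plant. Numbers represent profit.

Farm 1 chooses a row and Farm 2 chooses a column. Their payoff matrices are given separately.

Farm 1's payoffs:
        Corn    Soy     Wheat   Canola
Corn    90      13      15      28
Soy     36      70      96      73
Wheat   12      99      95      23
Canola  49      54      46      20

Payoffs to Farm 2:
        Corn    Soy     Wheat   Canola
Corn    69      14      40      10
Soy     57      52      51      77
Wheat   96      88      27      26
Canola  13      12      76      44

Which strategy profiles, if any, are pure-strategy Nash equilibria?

Farm 1 against Corn: payoffs 90, 36, 12, 49 → best response Corn.
Farm 1 against Soy: payoffs 13, 70, 99, 54 → best response Wheat.
Farm 1 against Wheat: payoffs 15, 96, 95, 46 → best response Soy.
Farm 1 against Canola: payoffs 28, 73, 23, 20 → best response Soy.
Farm 2 against Corn: payoffs 69, 14, 40, 10 → best response Corn.
Farm 2 against Soy: payoffs 57, 52, 51, 77 → best response Canola.
Farm 2 against Wheat: payoffs 96, 88, 27, 26 → best response Corn.
Farm 2 against Canola: payoffs 13, 12, 76, 44 → best response Wheat.
Mutual best responses: (Corn, Corn); (Soy, Canola).

The pure Nash equilibria are (Corn, Corn), (Soy, Canola).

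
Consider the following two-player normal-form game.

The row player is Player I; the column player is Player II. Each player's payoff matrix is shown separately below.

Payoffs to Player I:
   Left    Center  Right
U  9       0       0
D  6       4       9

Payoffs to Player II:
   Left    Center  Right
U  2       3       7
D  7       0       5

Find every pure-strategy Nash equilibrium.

Player I against Left: payoffs 9, 6 → best response U.
Player I against Center: payoffs 0, 4 → best response D.
Player I against Right: payoffs 0, 9 → best response D.
Player II against U: payoffs 2, 3, 7 → best response Right.
Player II against D: payoffs 7, 0, 5 → best response Left.
No profile is a mutual best response for all players.

This game has no pure Nash equilibrium.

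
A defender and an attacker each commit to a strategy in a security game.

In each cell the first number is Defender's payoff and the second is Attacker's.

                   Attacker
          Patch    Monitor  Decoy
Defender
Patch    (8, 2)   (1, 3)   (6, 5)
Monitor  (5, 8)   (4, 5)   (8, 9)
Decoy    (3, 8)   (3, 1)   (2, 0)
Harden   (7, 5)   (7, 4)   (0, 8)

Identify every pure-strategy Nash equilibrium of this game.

For each player, find the best response to each opponent profile; mutual best responses are the pure NE.
Defender against Patch: payoffs 8, 5, 3, 7 → best response Patch.
Defender against Monitor: payoffs 1, 4, 3, 7 → best response Harden.
Defender against Decoy: payoffs 6, 8, 2, 0 → best response Monitor.
Attacker against Patch: payoffs 2, 3, 5 → best response Decoy.
Attacker against Monitor: payoffs 8, 5, 9 → best response Decoy.
Attacker against Decoy: payoffs 8, 1, 0 → best response Patch.
Attacker against Harden: payoffs 5, 4, 8 → best response Decoy.
Mutual best responses: (Monitor, Decoy).

Pure NE: (Monitor, Decoy)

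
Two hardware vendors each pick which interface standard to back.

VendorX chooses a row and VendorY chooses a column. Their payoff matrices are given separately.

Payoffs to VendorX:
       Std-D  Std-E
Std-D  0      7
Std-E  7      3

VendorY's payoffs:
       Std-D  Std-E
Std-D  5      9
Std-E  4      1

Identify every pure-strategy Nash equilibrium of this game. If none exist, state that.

VendorX against Std-D: payoffs 0, 7 → best response Std-E.
VendorX against Std-E: payoffs 7, 3 → best response Std-D.
VendorY against Std-D: payoffs 5, 9 → best response Std-E.
VendorY against Std-E: payoffs 4, 1 → best response Std-D.
Mutual best responses: (Std-D, Std-E); (Std-E, Std-D).

(Std-D, Std-E), (Std-E, Std-D)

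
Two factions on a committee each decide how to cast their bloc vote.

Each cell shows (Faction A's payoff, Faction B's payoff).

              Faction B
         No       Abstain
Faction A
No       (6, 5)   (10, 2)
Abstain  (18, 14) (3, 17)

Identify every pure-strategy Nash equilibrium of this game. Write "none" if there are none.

There is no pure-strategy Nash equilibrium.

Faction A against No: payoffs 6, 18 → best response Abstain.
Faction A against Abstain: payoffs 10, 3 → best response No.
Faction B against No: payoffs 5, 2 → best response No.
Faction B against Abstain: payoffs 14, 17 → best response Abstain.
No profile is a mutual best response for all players.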